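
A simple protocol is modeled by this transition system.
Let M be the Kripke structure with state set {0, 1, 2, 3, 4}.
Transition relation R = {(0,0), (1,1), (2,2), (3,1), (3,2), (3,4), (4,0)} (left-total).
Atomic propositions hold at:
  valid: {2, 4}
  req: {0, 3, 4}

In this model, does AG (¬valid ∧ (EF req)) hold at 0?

Yes

Sat(¬valid) = {0, 1, 3}
EF req: least fixpoint, start Z0 = {0, 3, 4}, add states with some successor in Z. Already a fixed point.
Sat(EF req) = {0, 3, 4}
Sat(¬valid ∧ (EF req)) = {0, 3}
AG (¬valid ∧ (EF req)): greatest fixpoint, start Z0 = {0, 3}, keep only states in Sat with every successor in Z. Z1 = {0}; fixed.
Sat(AG (¬valid ∧ (EF req))) = {0}
0 ∈ Sat(AG (¬valid ∧ (EF req))) = {0}, so the formula holds at 0.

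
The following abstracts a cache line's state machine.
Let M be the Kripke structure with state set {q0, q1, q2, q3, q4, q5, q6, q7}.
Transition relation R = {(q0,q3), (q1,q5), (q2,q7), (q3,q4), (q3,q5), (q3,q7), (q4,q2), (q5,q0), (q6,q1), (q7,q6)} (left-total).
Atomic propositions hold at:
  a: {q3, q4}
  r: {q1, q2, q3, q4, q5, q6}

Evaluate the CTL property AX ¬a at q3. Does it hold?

Sat(¬a) = {q0, q1, q2, q5, q6, q7}
Sat(AX ¬a) = {s : every successor in {q0, q1, q2, q5, q6, q7}} = {q1, q2, q4, q5, q6, q7}
q3 ∉ Sat(AX ¬a) = {q1, q2, q4, q5, q6, q7}, so the formula does not hold at q3.

No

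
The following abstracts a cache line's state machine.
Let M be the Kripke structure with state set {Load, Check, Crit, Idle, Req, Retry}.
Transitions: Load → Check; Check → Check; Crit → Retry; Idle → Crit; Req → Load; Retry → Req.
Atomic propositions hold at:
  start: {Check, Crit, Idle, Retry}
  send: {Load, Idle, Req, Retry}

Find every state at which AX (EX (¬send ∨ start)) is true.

Sat(¬send) = {Check, Crit}
Sat(¬send ∨ start) = {Check, Crit, Idle, Retry}
Sat(EX (¬send ∨ start)) = {s : some successor in {Check, Crit, Idle, Retry}} = {Load, Check, Crit, Idle}
Sat(AX (EX (¬send ∨ start))) = {s : every successor in {Load, Check, Crit, Idle}} = {Load, Check, Idle, Req}

{Load, Check, Idle, Req}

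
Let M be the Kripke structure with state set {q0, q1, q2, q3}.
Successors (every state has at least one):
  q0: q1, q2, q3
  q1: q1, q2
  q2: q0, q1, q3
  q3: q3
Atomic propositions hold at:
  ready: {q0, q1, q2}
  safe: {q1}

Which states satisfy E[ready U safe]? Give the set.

E[ready U safe]: least fixpoint, start Z0 = Sat(safe) = {q1}, add states in Sat(ready) with some successor in Z. Z1 = {q0, q1, q2}; fixed.
Sat(E[ready U safe]) = {q0, q1, q2}

{q0, q1, q2}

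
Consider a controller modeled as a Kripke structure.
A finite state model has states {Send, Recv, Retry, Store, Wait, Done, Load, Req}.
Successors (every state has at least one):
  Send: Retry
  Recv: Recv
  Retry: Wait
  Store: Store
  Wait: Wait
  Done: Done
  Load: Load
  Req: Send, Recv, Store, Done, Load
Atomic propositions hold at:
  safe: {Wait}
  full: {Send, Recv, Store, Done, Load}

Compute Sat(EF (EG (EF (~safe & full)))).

{Recv, Store, Done, Load, Req}

Sat(~safe) = {Send, Recv, Retry, Store, Done, Load, Req}
Sat(~safe & full) = {Send, Recv, Store, Done, Load}
EF (~safe & full): least fixpoint, start Z0 = {Send, Recv, Store, Done, Load}, add states with some successor in Z. Z1 = {Send, Recv, Store, Done, Load, Req}; fixed.
Sat(EF (~safe & full)) = {Send, Recv, Store, Done, Load, Req}
EG (EF (~safe & full)): greatest fixpoint, start Z0 = {Send, Recv, Store, Done, Load, Req}, keep only states in Sat with some successor in Z. Z1 = {Recv, Store, Done, Load, Req}; fixed.
Sat(EG (EF (~safe & full))) = {Recv, Store, Done, Load, Req}
EF (EG (EF (~safe & full))): least fixpoint, start Z0 = {Recv, Store, Done, Load, Req}, add states with some successor in Z. Already a fixed point.
Sat(EF (EG (EF (~safe & full)))) = {Recv, Store, Done, Load, Req}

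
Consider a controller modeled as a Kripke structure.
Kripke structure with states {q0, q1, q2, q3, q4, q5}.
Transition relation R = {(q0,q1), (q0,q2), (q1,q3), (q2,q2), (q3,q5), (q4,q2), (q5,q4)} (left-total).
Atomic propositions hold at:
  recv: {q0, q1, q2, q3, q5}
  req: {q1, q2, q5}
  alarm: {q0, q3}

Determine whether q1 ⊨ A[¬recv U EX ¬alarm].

Sat(¬recv) = {q4}
Sat(¬alarm) = {q1, q2, q4, q5}
Sat(EX ¬alarm) = {s : some successor in {q1, q2, q4, q5}} = {q0, q2, q3, q4, q5}
A[¬recv U EX ¬alarm]: least fixpoint, start Z0 = Sat(EX ¬alarm) = {q0, q2, q3, q4, q5}, add states in Sat(¬recv) with every successor in Z. Already a fixed point.
Sat(A[¬recv U EX ¬alarm]) = {q0, q2, q3, q4, q5}
q1 ∉ Sat(A[¬recv U EX ¬alarm]) = {q0, q2, q3, q4, q5}, so the formula does not hold at q1.

No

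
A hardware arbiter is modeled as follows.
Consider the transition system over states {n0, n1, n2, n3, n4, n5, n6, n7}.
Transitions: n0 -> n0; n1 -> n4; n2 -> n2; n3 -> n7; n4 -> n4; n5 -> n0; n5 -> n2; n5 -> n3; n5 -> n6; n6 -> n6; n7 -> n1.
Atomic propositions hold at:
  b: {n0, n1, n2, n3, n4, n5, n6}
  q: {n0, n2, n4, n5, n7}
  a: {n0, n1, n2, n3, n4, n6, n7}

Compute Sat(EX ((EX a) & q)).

Sat(EX a) = {s : some successor in {n0, n1, n2, n3, n4, n6, n7}} = {n0, n1, n2, n3, n4, n5, n6, n7}
Sat((EX a) & q) = {n0, n2, n4, n5, n7}
Sat(EX ((EX a) & q)) = {s : some successor in {n0, n2, n4, n5, n7}} = {n0, n1, n2, n3, n4, n5}

{n0, n1, n2, n3, n4, n5}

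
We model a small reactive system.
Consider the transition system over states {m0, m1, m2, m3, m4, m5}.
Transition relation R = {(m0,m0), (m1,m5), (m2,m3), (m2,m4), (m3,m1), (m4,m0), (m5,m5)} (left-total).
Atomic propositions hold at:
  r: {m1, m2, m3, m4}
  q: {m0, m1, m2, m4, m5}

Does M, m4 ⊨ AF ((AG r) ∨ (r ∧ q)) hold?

Yes

AG r: greatest fixpoint, start Z0 = {m1, m2, m3, m4}, keep only states in Sat with every successor in Z. Z1 = {m2, m3}; Z2 = ∅; fixed.
Sat(AG r) = ∅
Sat(r ∧ q) = {m1, m2, m4}
Sat((AG r) ∨ (r ∧ q)) = {m1, m2, m4}
AF ((AG r) ∨ (r ∧ q)): least fixpoint, start Z0 = {m1, m2, m4}, add states with every successor in Z. Z1 = {m1, m2, m3, m4}; fixed.
Sat(AF ((AG r) ∨ (r ∧ q))) = {m1, m2, m3, m4}
m4 ∈ Sat(AF ((AG r) ∨ (r ∧ q))) = {m1, m2, m3, m4}, so the formula holds at m4.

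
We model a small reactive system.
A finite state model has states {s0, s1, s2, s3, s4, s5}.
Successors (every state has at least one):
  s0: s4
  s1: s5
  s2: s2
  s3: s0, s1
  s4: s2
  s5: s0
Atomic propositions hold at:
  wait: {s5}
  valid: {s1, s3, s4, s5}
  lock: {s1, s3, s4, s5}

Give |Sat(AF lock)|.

5

AF lock: least fixpoint, start Z0 = {s1, s3, s4, s5}, add states with every successor in Z. Z1 = {s0, s1, s3, s4, s5}; fixed.
Sat(AF lock) = {s0, s1, s3, s4, s5}
|Sat(AF lock)| = |{s0, s1, s3, s4, s5}| = 5.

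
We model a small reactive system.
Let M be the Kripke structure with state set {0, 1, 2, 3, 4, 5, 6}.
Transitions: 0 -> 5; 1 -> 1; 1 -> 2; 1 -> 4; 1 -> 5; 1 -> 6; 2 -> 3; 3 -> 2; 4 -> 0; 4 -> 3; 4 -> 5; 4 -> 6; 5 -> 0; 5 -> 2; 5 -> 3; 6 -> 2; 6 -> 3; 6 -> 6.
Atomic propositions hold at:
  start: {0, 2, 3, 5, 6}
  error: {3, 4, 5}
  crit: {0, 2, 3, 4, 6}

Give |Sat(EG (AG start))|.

5

AG start: greatest fixpoint, start Z0 = {0, 2, 3, 5, 6}, keep only states in Sat with every successor in Z. Already a fixed point.
Sat(AG start) = {0, 2, 3, 5, 6}
EG (AG start): greatest fixpoint, start Z0 = {0, 2, 3, 5, 6}, keep only states in Sat with some successor in Z. Already a fixed point.
Sat(EG (AG start)) = {0, 2, 3, 5, 6}
|Sat(EG (AG start))| = |{0, 2, 3, 5, 6}| = 5.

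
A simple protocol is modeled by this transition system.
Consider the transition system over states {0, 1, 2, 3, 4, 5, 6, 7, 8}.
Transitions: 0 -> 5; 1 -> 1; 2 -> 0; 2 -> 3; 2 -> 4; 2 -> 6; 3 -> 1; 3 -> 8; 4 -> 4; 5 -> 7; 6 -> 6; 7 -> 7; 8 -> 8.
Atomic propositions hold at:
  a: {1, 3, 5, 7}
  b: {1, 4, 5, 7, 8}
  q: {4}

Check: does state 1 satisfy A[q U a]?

A[q U a]: least fixpoint, start Z0 = Sat(a) = {1, 3, 5, 7}, add states in Sat(q) with every successor in Z. Already a fixed point.
Sat(A[q U a]) = {1, 3, 5, 7}
1 ∈ Sat(A[q U a]) = {1, 3, 5, 7}, so the formula holds at 1.

Yes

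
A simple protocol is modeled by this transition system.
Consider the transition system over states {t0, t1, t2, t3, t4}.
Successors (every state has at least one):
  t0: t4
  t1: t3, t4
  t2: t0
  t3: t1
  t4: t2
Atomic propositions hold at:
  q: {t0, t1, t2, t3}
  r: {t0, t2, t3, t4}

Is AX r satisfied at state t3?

No

Sat(AX r) = {s : every successor in {t0, t2, t3, t4}} = {t0, t1, t2, t4}
t3 ∉ Sat(AX r) = {t0, t1, t2, t4}, so the formula does not hold at t3.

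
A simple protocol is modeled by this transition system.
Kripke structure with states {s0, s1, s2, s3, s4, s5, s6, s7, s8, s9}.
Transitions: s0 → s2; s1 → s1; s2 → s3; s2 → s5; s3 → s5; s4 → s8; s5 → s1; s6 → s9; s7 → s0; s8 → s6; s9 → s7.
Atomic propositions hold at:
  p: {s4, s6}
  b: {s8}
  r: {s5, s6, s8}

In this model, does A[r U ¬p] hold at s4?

Sat(¬p) = {s0, s1, s2, s3, s5, s7, s8, s9}
A[r U ¬p]: least fixpoint, start Z0 = Sat(¬p) = {s0, s1, s2, s3, s5, s7, s8, s9}, add states in Sat(r) with every successor in Z. Z1 = {s0, s1, s2, s3, s5, s6, s7, s8, s9}; fixed.
Sat(A[r U ¬p]) = {s0, s1, s2, s3, s5, s6, s7, s8, s9}
s4 ∉ Sat(A[r U ¬p]) = {s0, s1, s2, s3, s5, s6, s7, s8, s9}, so the formula does not hold at s4.

No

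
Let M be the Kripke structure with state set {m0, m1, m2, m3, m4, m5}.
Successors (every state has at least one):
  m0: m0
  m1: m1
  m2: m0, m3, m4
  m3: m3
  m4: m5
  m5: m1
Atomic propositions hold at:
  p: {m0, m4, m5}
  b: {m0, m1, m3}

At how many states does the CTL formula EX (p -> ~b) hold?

Sat(~b) = {m2, m4, m5}
Sat(p -> ~b) = {m1, m2, m3, m4, m5}
Sat(EX (p -> ~b)) = {s : some successor in {m1, m2, m3, m4, m5}} = {m1, m2, m3, m4, m5}
|Sat(EX (p -> ~b))| = |{m1, m2, m3, m4, m5}| = 5.

5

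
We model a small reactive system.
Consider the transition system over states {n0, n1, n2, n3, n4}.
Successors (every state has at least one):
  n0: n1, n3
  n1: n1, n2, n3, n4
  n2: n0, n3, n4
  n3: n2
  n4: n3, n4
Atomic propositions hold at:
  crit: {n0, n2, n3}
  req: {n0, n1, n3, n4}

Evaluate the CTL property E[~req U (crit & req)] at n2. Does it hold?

Sat(~req) = {n2}
Sat(crit & req) = {n0, n3}
E[~req U (crit & req)]: least fixpoint, start Z0 = Sat((crit & req)) = {n0, n3}, add states in Sat(~req) with some successor in Z. Z1 = {n0, n2, n3}; fixed.
Sat(E[~req U (crit & req)]) = {n0, n2, n3}
n2 ∈ Sat(E[~req U (crit & req)]) = {n0, n2, n3}, so the formula holds at n2.

Yes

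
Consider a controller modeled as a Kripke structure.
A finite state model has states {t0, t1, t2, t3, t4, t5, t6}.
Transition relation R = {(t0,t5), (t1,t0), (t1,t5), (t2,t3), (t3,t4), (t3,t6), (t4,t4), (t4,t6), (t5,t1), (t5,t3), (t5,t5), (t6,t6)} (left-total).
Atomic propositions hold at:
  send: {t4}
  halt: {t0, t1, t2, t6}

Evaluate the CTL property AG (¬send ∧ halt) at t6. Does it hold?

Yes

Sat(¬send) = {t0, t1, t2, t3, t5, t6}
Sat(¬send ∧ halt) = {t0, t1, t2, t6}
AG (¬send ∧ halt): greatest fixpoint, start Z0 = {t0, t1, t2, t6}, keep only states in Sat with every successor in Z. Z1 = {t6}; fixed.
Sat(AG (¬send ∧ halt)) = {t6}
t6 ∈ Sat(AG (¬send ∧ halt)) = {t6}, so the formula holds at t6.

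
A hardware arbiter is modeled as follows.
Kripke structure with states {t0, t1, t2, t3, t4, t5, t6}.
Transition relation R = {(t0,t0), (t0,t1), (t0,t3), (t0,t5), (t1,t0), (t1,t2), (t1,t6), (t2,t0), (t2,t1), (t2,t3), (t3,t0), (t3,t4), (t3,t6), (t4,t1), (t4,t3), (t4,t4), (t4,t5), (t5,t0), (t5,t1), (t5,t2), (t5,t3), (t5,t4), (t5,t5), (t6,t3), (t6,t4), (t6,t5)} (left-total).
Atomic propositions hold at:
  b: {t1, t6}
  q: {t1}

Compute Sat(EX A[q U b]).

{t0, t1, t2, t3, t4, t5}

A[q U b]: least fixpoint, start Z0 = Sat(b) = {t1, t6}, add states in Sat(q) with every successor in Z. Already a fixed point.
Sat(A[q U b]) = {t1, t6}
Sat(EX A[q U b]) = {s : some successor in {t1, t6}} = {t0, t1, t2, t3, t4, t5}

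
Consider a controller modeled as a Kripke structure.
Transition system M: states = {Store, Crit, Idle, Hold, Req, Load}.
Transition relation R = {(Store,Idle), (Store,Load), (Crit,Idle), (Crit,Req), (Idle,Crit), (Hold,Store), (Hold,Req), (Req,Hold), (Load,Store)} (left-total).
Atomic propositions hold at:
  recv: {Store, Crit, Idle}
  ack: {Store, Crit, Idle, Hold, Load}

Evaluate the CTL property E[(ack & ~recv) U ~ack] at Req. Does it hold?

Yes

Sat(~recv) = {Hold, Req, Load}
Sat(ack & ~recv) = {Hold, Load}
Sat(~ack) = {Req}
E[(ack & ~recv) U ~ack]: least fixpoint, start Z0 = Sat(~ack) = {Req}, add states in Sat(ack & ~recv) with some successor in Z. Z1 = {Hold, Req}; fixed.
Sat(E[(ack & ~recv) U ~ack]) = {Hold, Req}
Req ∈ Sat(E[(ack & ~recv) U ~ack]) = {Hold, Req}, so the formula holds at Req.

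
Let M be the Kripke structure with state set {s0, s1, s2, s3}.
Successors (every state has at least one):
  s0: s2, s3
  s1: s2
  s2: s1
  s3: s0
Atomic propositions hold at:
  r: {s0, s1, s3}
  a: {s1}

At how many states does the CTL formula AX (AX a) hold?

1

Sat(AX a) = {s : every successor in {s1}} = {s2}
Sat(AX (AX a)) = {s : every successor in {s2}} = {s1}
|Sat(AX (AX a))| = |{s1}| = 1.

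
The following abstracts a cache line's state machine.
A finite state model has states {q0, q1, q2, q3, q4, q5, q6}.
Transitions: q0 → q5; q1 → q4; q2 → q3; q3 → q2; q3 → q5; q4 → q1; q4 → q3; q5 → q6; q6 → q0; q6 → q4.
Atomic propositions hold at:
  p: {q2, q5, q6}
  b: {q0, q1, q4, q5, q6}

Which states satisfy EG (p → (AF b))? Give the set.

AF b: least fixpoint, start Z0 = {q0, q1, q4, q5, q6}, add states with every successor in Z. Already a fixed point.
Sat(AF b) = {q0, q1, q4, q5, q6}
Sat(p → (AF b)) = {q0, q1, q3, q4, q5, q6}
EG (p → (AF b)): greatest fixpoint, start Z0 = {q0, q1, q3, q4, q5, q6}, keep only states in Sat with some successor in Z. Already a fixed point.
Sat(EG (p → (AF b))) = {q0, q1, q3, q4, q5, q6}

{q0, q1, q3, q4, q5, q6}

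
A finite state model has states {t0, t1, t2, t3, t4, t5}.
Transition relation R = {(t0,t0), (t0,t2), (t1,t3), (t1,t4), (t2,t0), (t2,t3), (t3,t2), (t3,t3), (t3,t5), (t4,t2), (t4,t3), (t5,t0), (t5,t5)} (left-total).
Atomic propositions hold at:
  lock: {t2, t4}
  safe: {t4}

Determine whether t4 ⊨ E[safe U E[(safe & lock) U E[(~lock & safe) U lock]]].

Yes

Sat(safe & lock) = {t4}
Sat(~lock) = {t0, t1, t3, t5}
Sat(~lock & safe) = ∅
E[(~lock & safe) U lock]: least fixpoint, start Z0 = Sat(lock) = {t2, t4}, add states in Sat(~lock & safe) with some successor in Z. Already a fixed point.
Sat(E[(~lock & safe) U lock]) = {t2, t4}
E[(safe & lock) U E[(~lock & safe) U lock]]: least fixpoint, start Z0 = Sat(E[(~lock & safe) U lock]) = {t2, t4}, add states in Sat(safe & lock) with some successor in Z. Already a fixed point.
Sat(E[(safe & lock) U E[(~lock & safe) U lock]]) = {t2, t4}
E[safe U E[(safe & lock) U E[(~lock & safe) U lock]]]: least fixpoint, start Z0 = Sat(E[(safe & lock) U E[(~lock & safe) U lock]]) = {t2, t4}, add states in Sat(safe) with some successor in Z. Already a fixed point.
Sat(E[safe U E[(safe & lock) U E[(~lock & safe) U lock]]]) = {t2, t4}
t4 ∈ Sat(E[safe U E[(safe & lock) U E[(~lock & safe) U lock]]]) = {t2, t4}, so the formula holds at t4.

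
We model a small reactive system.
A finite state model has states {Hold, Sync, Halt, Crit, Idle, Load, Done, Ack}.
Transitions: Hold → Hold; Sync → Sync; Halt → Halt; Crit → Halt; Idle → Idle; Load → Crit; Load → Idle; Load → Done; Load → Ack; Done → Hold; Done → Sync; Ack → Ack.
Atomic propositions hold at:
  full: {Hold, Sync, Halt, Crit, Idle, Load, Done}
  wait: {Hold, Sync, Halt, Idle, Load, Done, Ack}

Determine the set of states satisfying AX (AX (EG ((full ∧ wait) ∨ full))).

Sat(full ∧ wait) = {Hold, Sync, Halt, Idle, Load, Done}
Sat((full ∧ wait) ∨ full) = {Hold, Sync, Halt, Crit, Idle, Load, Done}
EG ((full ∧ wait) ∨ full): greatest fixpoint, start Z0 = {Hold, Sync, Halt, Crit, Idle, Load, Done}, keep only states in Sat with some successor in Z. Already a fixed point.
Sat(EG ((full ∧ wait) ∨ full)) = {Hold, Sync, Halt, Crit, Idle, Load, Done}
Sat(AX (EG ((full ∧ wait) ∨ full))) = {s : every successor in {Hold, Sync, Halt, Crit, Idle, Load, Done}} = {Hold, Sync, Halt, Crit, Idle, Done}
Sat(AX (AX (EG ((full ∧ wait) ∨ full)))) = {s : every successor in {Hold, Sync, Halt, Crit, Idle, Done}} = {Hold, Sync, Halt, Crit, Idle, Done}

{Hold, Sync, Halt, Crit, Idle, Done}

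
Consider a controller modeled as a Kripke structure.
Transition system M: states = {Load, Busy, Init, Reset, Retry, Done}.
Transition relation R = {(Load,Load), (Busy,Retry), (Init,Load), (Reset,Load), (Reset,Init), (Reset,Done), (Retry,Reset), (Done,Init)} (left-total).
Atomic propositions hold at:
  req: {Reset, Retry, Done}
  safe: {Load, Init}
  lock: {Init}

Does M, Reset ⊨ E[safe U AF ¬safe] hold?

Sat(¬safe) = {Busy, Reset, Retry, Done}
AF ¬safe: least fixpoint, start Z0 = {Busy, Reset, Retry, Done}, add states with every successor in Z. Already a fixed point.
Sat(AF ¬safe) = {Busy, Reset, Retry, Done}
E[safe U AF ¬safe]: least fixpoint, start Z0 = Sat(AF ¬safe) = {Busy, Reset, Retry, Done}, add states in Sat(safe) with some successor in Z. Already a fixed point.
Sat(E[safe U AF ¬safe]) = {Busy, Reset, Retry, Done}
Reset ∈ Sat(E[safe U AF ¬safe]) = {Busy, Reset, Retry, Done}, so the formula holds at Reset.

Yes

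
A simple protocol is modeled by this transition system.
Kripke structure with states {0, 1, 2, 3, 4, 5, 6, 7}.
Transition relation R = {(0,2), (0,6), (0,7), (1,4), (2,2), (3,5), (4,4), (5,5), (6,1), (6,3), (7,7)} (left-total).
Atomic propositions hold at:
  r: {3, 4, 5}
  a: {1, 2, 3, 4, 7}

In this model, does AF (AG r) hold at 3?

AG r: greatest fixpoint, start Z0 = {3, 4, 5}, keep only states in Sat with every successor in Z. Already a fixed point.
Sat(AG r) = {3, 4, 5}
AF (AG r): least fixpoint, start Z0 = {3, 4, 5}, add states with every successor in Z. Z1 = {1, 3, 4, 5}; Z2 = {1, 3, 4, 5, 6}; fixed.
Sat(AF (AG r)) = {1, 3, 4, 5, 6}
3 ∈ Sat(AF (AG r)) = {1, 3, 4, 5, 6}, so the formula holds at 3.

Yes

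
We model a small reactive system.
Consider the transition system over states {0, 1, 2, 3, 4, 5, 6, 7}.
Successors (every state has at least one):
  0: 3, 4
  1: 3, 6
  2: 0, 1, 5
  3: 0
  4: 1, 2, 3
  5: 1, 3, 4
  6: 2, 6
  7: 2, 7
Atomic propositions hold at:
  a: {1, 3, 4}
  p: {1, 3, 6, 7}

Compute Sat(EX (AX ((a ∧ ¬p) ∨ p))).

Sat(¬p) = {0, 2, 4, 5}
Sat(a ∧ ¬p) = {4}
Sat((a ∧ ¬p) ∨ p) = {1, 3, 4, 6, 7}
Sat(AX ((a ∧ ¬p) ∨ p)) = {s : every successor in {1, 3, 4, 6, 7}} = {0, 1, 5}
Sat(EX (AX ((a ∧ ¬p) ∨ p))) = {s : some successor in {0, 1, 5}} = {2, 3, 4, 5}

{2, 3, 4, 5}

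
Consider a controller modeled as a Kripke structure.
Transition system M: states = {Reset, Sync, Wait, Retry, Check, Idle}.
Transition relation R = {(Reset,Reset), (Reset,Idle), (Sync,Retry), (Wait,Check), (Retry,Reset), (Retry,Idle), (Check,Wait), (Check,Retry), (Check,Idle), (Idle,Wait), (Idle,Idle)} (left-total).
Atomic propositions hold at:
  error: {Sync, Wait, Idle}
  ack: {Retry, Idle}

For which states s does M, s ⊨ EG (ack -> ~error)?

{Reset, Sync, Wait, Retry, Check}

Sat(~error) = {Reset, Retry, Check}
Sat(ack -> ~error) = {Reset, Sync, Wait, Retry, Check}
EG (ack -> ~error): greatest fixpoint, start Z0 = {Reset, Sync, Wait, Retry, Check}, keep only states in Sat with some successor in Z. Already a fixed point.
Sat(EG (ack -> ~error)) = {Reset, Sync, Wait, Retry, Check}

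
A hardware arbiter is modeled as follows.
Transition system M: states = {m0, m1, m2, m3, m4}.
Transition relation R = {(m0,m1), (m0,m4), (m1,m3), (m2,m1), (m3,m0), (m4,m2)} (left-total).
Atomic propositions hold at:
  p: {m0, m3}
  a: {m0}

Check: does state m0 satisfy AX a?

No

Sat(AX a) = {s : every successor in {m0}} = {m3}
m0 ∉ Sat(AX a) = {m3}, so the formula does not hold at m0.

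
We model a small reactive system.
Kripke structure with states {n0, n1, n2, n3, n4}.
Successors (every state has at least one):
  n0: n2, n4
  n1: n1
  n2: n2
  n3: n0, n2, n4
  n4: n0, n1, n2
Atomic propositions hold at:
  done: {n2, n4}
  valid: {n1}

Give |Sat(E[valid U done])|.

2

E[valid U done]: least fixpoint, start Z0 = Sat(done) = {n2, n4}, add states in Sat(valid) with some successor in Z. Already a fixed point.
Sat(E[valid U done]) = {n2, n4}
|Sat(E[valid U done])| = |{n2, n4}| = 2.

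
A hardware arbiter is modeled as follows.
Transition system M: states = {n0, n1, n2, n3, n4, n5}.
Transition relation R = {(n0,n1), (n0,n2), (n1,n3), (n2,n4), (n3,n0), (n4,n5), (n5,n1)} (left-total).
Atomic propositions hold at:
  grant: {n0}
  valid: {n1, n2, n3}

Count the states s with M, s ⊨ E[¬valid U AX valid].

4

Sat(¬valid) = {n0, n4, n5}
Sat(AX valid) = {s : every successor in {n1, n2, n3}} = {n0, n1, n5}
E[¬valid U AX valid]: least fixpoint, start Z0 = Sat(AX valid) = {n0, n1, n5}, add states in Sat(¬valid) with some successor in Z. Z1 = {n0, n1, n4, n5}; fixed.
Sat(E[¬valid U AX valid]) = {n0, n1, n4, n5}
|Sat(E[¬valid U AX valid])| = |{n0, n1, n4, n5}| = 4.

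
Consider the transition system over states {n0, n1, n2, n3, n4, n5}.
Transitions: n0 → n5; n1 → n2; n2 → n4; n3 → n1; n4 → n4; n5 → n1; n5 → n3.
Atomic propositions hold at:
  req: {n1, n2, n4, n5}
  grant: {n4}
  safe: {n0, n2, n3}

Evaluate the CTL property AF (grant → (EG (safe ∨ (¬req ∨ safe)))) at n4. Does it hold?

No

Sat(¬req) = {n0, n3}
Sat(¬req ∨ safe) = {n0, n2, n3}
Sat(safe ∨ (¬req ∨ safe)) = {n0, n2, n3}
EG (safe ∨ (¬req ∨ safe)): greatest fixpoint, start Z0 = {n0, n2, n3}, keep only states in Sat with some successor in Z. Z1 = ∅; fixed.
Sat(EG (safe ∨ (¬req ∨ safe))) = ∅
Sat(grant → (EG (safe ∨ (¬req ∨ safe)))) = {n0, n1, n2, n3, n5}
AF (grant → (EG (safe ∨ (¬req ∨ safe)))): least fixpoint, start Z0 = {n0, n1, n2, n3, n5}, add states with every successor in Z. Already a fixed point.
Sat(AF (grant → (EG (safe ∨ (¬req ∨ safe))))) = {n0, n1, n2, n3, n5}
n4 ∉ Sat(AF (grant → (EG (safe ∨ (¬req ∨ safe))))) = {n0, n1, n2, n3, n5}, so the formula does not hold at n4.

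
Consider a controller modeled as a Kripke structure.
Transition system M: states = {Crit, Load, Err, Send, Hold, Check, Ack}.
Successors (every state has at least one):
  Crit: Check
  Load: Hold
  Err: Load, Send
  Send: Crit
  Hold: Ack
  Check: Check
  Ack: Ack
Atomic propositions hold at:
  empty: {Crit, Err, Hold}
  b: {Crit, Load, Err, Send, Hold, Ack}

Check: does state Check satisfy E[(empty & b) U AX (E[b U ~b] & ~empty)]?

Yes

Sat(empty & b) = {Crit, Err, Hold}
Sat(~b) = {Check}
E[b U ~b]: least fixpoint, start Z0 = Sat(~b) = {Check}, add states in Sat(b) with some successor in Z. Z1 = {Crit, Check}; Z2 = {Crit, Send, Check}; Z3 = {Crit, Err, Send, Check}; fixed.
Sat(E[b U ~b]) = {Crit, Err, Send, Check}
Sat(~empty) = {Load, Send, Check, Ack}
Sat(E[b U ~b] & ~empty) = {Send, Check}
Sat(AX (E[b U ~b] & ~empty)) = {s : every successor in {Send, Check}} = {Crit, Check}
E[(empty & b) U AX (E[b U ~b] & ~empty)]: least fixpoint, start Z0 = Sat(AX (E[b U ~b] & ~empty)) = {Crit, Check}, add states in Sat(empty & b) with some successor in Z. Already a fixed point.
Sat(E[(empty & b) U AX (E[b U ~b] & ~empty)]) = {Crit, Check}
Check ∈ Sat(E[(empty & b) U AX (E[b U ~b] & ~empty)]) = {Crit, Check}, so the formula holds at Check.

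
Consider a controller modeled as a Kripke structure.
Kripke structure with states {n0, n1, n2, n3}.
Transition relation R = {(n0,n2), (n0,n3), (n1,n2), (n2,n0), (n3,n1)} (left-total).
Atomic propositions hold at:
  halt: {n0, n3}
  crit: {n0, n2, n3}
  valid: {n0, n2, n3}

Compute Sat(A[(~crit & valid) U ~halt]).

Sat(~crit) = {n1}
Sat(~crit & valid) = ∅
Sat(~halt) = {n1, n2}
A[(~crit & valid) U ~halt]: least fixpoint, start Z0 = Sat(~halt) = {n1, n2}, add states in Sat(~crit & valid) with every successor in Z. Already a fixed point.
Sat(A[(~crit & valid) U ~halt]) = {n1, n2}

{n1, n2}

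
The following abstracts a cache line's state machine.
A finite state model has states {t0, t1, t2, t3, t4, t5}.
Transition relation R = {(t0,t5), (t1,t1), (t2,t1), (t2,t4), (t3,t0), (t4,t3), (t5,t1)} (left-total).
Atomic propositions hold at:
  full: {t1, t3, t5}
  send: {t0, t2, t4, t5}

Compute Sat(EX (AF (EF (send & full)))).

{t0, t2, t3, t4}

Sat(send & full) = {t5}
EF (send & full): least fixpoint, start Z0 = {t5}, add states with some successor in Z. Z1 = {t0, t5}; Z2 = {t0, t3, t5}; Z3 = {t0, t3, t4, t5}; Z4 = {t0, t2, t3, t4, t5}; fixed.
Sat(EF (send & full)) = {t0, t2, t3, t4, t5}
AF (EF (send & full)): least fixpoint, start Z0 = {t0, t2, t3, t4, t5}, add states with every successor in Z. Already a fixed point.
Sat(AF (EF (send & full))) = {t0, t2, t3, t4, t5}
Sat(EX (AF (EF (send & full)))) = {s : some successor in {t0, t2, t3, t4, t5}} = {t0, t2, t3, t4}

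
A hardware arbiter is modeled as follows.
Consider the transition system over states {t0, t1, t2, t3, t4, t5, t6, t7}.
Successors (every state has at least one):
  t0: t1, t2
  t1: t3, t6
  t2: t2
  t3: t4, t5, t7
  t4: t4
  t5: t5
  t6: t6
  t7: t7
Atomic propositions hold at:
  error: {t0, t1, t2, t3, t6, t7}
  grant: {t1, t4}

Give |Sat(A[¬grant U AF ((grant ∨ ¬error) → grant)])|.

Sat(¬grant) = {t0, t2, t3, t5, t6, t7}
Sat(¬error) = {t4, t5}
Sat(grant ∨ ¬error) = {t1, t4, t5}
Sat((grant ∨ ¬error) → grant) = {t0, t1, t2, t3, t4, t6, t7}
AF ((grant ∨ ¬error) → grant): least fixpoint, start Z0 = {t0, t1, t2, t3, t4, t6, t7}, add states with every successor in Z. Already a fixed point.
Sat(AF ((grant ∨ ¬error) → grant)) = {t0, t1, t2, t3, t4, t6, t7}
A[¬grant U AF ((grant ∨ ¬error) → grant)]: least fixpoint, start Z0 = Sat(AF ((grant ∨ ¬error) → grant)) = {t0, t1, t2, t3, t4, t6, t7}, add states in Sat(¬grant) with every successor in Z. Already a fixed point.
Sat(A[¬grant U AF ((grant ∨ ¬error) → grant)]) = {t0, t1, t2, t3, t4, t6, t7}
|Sat(A[¬grant U AF ((grant ∨ ¬error) → grant)])| = |{t0, t1, t2, t3, t4, t6, t7}| = 7.

7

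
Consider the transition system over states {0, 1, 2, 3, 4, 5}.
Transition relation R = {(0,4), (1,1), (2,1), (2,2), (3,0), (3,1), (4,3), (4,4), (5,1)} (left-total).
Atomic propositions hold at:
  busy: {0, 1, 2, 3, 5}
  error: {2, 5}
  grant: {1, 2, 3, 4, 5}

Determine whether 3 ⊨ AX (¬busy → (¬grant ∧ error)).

Yes

Sat(¬busy) = {4}
Sat(¬grant) = {0}
Sat(¬grant ∧ error) = ∅
Sat(¬busy → (¬grant ∧ error)) = {0, 1, 2, 3, 5}
Sat(AX (¬busy → (¬grant ∧ error))) = {s : every successor in {0, 1, 2, 3, 5}} = {1, 2, 3, 5}
3 ∈ Sat(AX (¬busy → (¬grant ∧ error))) = {1, 2, 3, 5}, so the formula holds at 3.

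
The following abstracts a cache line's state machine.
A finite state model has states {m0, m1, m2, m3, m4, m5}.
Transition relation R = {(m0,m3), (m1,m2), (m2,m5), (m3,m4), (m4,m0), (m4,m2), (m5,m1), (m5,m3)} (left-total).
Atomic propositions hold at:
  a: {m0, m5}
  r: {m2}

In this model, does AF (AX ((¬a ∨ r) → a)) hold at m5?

No

Sat(¬a) = {m1, m2, m3, m4}
Sat(¬a ∨ r) = {m1, m2, m3, m4}
Sat((¬a ∨ r) → a) = {m0, m5}
Sat(AX ((¬a ∨ r) → a)) = {s : every successor in {m0, m5}} = {m2}
AF (AX ((¬a ∨ r) → a)): least fixpoint, start Z0 = {m2}, add states with every successor in Z. Z1 = {m1, m2}; fixed.
Sat(AF (AX ((¬a ∨ r) → a))) = {m1, m2}
m5 ∉ Sat(AF (AX ((¬a ∨ r) → a))) = {m1, m2}, so the formula does not hold at m5.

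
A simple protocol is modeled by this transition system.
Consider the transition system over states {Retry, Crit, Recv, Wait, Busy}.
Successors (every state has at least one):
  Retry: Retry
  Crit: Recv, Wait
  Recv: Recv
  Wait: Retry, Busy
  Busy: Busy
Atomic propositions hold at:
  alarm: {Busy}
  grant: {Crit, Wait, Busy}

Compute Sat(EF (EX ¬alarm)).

{Retry, Crit, Recv, Wait}

Sat(¬alarm) = {Retry, Crit, Recv, Wait}
Sat(EX ¬alarm) = {s : some successor in {Retry, Crit, Recv, Wait}} = {Retry, Crit, Recv, Wait}
EF (EX ¬alarm): least fixpoint, start Z0 = {Retry, Crit, Recv, Wait}, add states with some successor in Z. Already a fixed point.
Sat(EF (EX ¬alarm)) = {Retry, Crit, Recv, Wait}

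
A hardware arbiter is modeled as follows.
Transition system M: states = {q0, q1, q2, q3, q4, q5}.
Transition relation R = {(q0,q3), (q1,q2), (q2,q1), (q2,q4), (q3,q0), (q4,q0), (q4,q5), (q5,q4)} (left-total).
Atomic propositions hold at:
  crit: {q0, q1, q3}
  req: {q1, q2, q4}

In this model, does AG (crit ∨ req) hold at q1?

No

Sat(crit ∨ req) = {q0, q1, q2, q3, q4}
AG (crit ∨ req): greatest fixpoint, start Z0 = {q0, q1, q2, q3, q4}, keep only states in Sat with every successor in Z. Z1 = {q0, q1, q2, q3}; Z2 = {q0, q1, q3}; Z3 = {q0, q3}; fixed.
Sat(AG (crit ∨ req)) = {q0, q3}
q1 ∉ Sat(AG (crit ∨ req)) = {q0, q3}, so the formula does not hold at q1.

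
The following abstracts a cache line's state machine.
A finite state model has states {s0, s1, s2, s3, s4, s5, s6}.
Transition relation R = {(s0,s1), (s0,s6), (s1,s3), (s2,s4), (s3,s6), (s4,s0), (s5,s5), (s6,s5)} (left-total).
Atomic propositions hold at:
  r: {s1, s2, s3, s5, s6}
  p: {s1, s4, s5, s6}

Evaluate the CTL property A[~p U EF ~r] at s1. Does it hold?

Sat(~p) = {s0, s2, s3}
Sat(~r) = {s0, s4}
EF ~r: least fixpoint, start Z0 = {s0, s4}, add states with some successor in Z. Z1 = {s0, s2, s4}; fixed.
Sat(EF ~r) = {s0, s2, s4}
A[~p U EF ~r]: least fixpoint, start Z0 = Sat(EF ~r) = {s0, s2, s4}, add states in Sat(~p) with every successor in Z. Already a fixed point.
Sat(A[~p U EF ~r]) = {s0, s2, s4}
s1 ∉ Sat(A[~p U EF ~r]) = {s0, s2, s4}, so the formula does not hold at s1.

No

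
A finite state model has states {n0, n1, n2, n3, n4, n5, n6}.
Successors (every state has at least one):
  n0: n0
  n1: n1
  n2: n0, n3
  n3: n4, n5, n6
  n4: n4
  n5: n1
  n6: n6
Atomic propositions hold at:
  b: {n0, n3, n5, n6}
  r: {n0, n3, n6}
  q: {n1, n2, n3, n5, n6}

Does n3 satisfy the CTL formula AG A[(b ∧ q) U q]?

No

Sat(b ∧ q) = {n3, n5, n6}
A[(b ∧ q) U q]: least fixpoint, start Z0 = Sat(q) = {n1, n2, n3, n5, n6}, add states in Sat(b ∧ q) with every successor in Z. Already a fixed point.
Sat(A[(b ∧ q) U q]) = {n1, n2, n3, n5, n6}
AG A[(b ∧ q) U q]: greatest fixpoint, start Z0 = {n1, n2, n3, n5, n6}, keep only states in Sat with every successor in Z. Z1 = {n1, n5, n6}; fixed.
Sat(AG A[(b ∧ q) U q]) = {n1, n5, n6}
n3 ∉ Sat(AG A[(b ∧ q) U q]) = {n1, n5, n6}, so the formula does not hold at n3.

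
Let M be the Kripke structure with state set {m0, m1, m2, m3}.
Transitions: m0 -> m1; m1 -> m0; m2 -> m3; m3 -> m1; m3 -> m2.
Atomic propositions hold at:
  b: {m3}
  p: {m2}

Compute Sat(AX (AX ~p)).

{m0, m1, m3}

Sat(~p) = {m0, m1, m3}
Sat(AX ~p) = {s : every successor in {m0, m1, m3}} = {m0, m1, m2}
Sat(AX (AX ~p)) = {s : every successor in {m0, m1, m2}} = {m0, m1, m3}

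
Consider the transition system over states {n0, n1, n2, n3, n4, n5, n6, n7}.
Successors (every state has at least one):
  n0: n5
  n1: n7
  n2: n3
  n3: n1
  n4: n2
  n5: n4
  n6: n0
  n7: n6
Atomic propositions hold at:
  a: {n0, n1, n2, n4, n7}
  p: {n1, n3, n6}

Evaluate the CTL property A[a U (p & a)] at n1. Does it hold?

Sat(p & a) = {n1}
A[a U (p & a)]: least fixpoint, start Z0 = Sat((p & a)) = {n1}, add states in Sat(a) with every successor in Z. Already a fixed point.
Sat(A[a U (p & a)]) = {n1}
n1 ∈ Sat(A[a U (p & a)]) = {n1}, so the formula holds at n1.

Yes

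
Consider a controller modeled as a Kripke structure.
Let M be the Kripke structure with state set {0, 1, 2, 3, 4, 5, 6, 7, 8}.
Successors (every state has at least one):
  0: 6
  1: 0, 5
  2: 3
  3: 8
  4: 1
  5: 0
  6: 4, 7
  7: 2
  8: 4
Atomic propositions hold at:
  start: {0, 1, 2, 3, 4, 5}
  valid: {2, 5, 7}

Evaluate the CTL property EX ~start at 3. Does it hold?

Yes

Sat(~start) = {6, 7, 8}
Sat(EX ~start) = {s : some successor in {6, 7, 8}} = {0, 3, 6}
3 ∈ Sat(EX ~start) = {0, 3, 6}, so the formula holds at 3.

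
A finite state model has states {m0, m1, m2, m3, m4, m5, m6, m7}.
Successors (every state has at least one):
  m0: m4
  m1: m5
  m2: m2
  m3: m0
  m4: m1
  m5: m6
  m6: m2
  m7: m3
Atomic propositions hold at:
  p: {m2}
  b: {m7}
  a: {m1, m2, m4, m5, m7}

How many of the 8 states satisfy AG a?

1

AG a: greatest fixpoint, start Z0 = {m1, m2, m4, m5, m7}, keep only states in Sat with every successor in Z. Z1 = {m1, m2, m4}; Z2 = {m2, m4}; Z3 = {m2}; fixed.
Sat(AG a) = {m2}
|Sat(AG a)| = |{m2}| = 1.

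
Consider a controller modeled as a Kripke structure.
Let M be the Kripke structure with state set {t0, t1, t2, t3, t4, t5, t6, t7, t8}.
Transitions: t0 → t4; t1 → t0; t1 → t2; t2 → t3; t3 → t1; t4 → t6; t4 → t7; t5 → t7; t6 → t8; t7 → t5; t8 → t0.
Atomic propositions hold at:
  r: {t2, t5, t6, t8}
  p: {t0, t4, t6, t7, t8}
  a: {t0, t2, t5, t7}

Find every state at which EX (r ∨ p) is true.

Sat(r ∨ p) = {t0, t2, t4, t5, t6, t7, t8}
Sat(EX (r ∨ p)) = {s : some successor in {t0, t2, t4, t5, t6, t7, t8}} = {t0, t1, t4, t5, t6, t7, t8}

{t0, t1, t4, t5, t6, t7, t8}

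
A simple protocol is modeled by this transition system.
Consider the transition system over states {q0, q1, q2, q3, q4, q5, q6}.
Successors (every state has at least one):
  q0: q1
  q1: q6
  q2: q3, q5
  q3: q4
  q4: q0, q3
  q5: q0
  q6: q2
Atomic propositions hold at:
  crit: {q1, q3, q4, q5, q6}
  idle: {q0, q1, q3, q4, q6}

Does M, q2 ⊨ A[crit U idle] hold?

No

A[crit U idle]: least fixpoint, start Z0 = Sat(idle) = {q0, q1, q3, q4, q6}, add states in Sat(crit) with every successor in Z. Z1 = {q0, q1, q3, q4, q5, q6}; fixed.
Sat(A[crit U idle]) = {q0, q1, q3, q4, q5, q6}
q2 ∉ Sat(A[crit U idle]) = {q0, q1, q3, q4, q5, q6}, so the formula does not hold at q2.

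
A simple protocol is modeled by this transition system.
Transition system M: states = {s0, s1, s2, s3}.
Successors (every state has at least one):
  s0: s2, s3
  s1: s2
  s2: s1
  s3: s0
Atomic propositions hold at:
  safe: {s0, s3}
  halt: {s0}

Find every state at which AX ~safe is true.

Sat(~safe) = {s1, s2}
Sat(AX ~safe) = {s : every successor in {s1, s2}} = {s1, s2}

{s1, s2}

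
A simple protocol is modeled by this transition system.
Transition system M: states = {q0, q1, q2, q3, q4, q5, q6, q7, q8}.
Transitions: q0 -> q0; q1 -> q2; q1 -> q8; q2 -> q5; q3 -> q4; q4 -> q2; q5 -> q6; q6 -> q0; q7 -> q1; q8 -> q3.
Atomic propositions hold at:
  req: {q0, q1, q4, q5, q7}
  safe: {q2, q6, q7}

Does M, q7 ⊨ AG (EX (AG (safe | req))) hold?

Sat(safe | req) = {q0, q1, q2, q4, q5, q6, q7}
AG (safe | req): greatest fixpoint, start Z0 = {q0, q1, q2, q4, q5, q6, q7}, keep only states in Sat with every successor in Z. Z1 = {q0, q2, q4, q5, q6, q7}; Z2 = {q0, q2, q4, q5, q6}; fixed.
Sat(AG (safe | req)) = {q0, q2, q4, q5, q6}
Sat(EX (AG (safe | req))) = {s : some successor in {q0, q2, q4, q5, q6}} = {q0, q1, q2, q3, q4, q5, q6}
AG (EX (AG (safe | req))): greatest fixpoint, start Z0 = {q0, q1, q2, q3, q4, q5, q6}, keep only states in Sat with every successor in Z. Z1 = {q0, q2, q3, q4, q5, q6}; fixed.
Sat(AG (EX (AG (safe | req)))) = {q0, q2, q3, q4, q5, q6}
q7 ∉ Sat(AG (EX (AG (safe | req)))) = {q0, q2, q3, q4, q5, q6}, so the formula does not hold at q7.

No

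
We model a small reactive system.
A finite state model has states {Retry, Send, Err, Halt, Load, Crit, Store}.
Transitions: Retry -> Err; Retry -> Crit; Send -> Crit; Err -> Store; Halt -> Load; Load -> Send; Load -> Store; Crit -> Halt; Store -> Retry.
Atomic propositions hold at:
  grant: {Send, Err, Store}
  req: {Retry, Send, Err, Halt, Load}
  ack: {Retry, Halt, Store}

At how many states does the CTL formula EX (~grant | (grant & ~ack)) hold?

Sat(~grant) = {Retry, Halt, Load, Crit}
Sat(~ack) = {Send, Err, Load, Crit}
Sat(grant & ~ack) = {Send, Err}
Sat(~grant | (grant & ~ack)) = {Retry, Send, Err, Halt, Load, Crit}
Sat(EX (~grant | (grant & ~ack))) = {s : some successor in {Retry, Send, Err, Halt, Load, Crit}} = {Retry, Send, Halt, Load, Crit, Store}
|Sat(EX (~grant | (grant & ~ack)))| = |{Retry, Send, Halt, Load, Crit, Store}| = 6.

6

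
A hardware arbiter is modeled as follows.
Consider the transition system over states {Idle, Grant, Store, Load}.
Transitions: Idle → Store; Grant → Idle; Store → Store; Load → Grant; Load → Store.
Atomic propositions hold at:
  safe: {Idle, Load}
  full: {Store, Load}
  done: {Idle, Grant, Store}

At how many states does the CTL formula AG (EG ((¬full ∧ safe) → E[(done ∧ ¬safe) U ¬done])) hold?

1

Sat(¬full) = {Idle, Grant}
Sat(¬full ∧ safe) = {Idle}
Sat(¬safe) = {Grant, Store}
Sat(done ∧ ¬safe) = {Grant, Store}
Sat(¬done) = {Load}
E[(done ∧ ¬safe) U ¬done]: least fixpoint, start Z0 = Sat(¬done) = {Load}, add states in Sat(done ∧ ¬safe) with some successor in Z. Already a fixed point.
Sat(E[(done ∧ ¬safe) U ¬done]) = {Load}
Sat((¬full ∧ safe) → E[(done ∧ ¬safe) U ¬done]) = {Grant, Store, Load}
EG ((¬full ∧ safe) → E[(done ∧ ¬safe) U ¬done]): greatest fixpoint, start Z0 = {Grant, Store, Load}, keep only states in Sat with some successor in Z. Z1 = {Store, Load}; fixed.
Sat(EG ((¬full ∧ safe) → E[(done ∧ ¬safe) U ¬done])) = {Store, Load}
AG (EG ((¬full ∧ safe) → E[(done ∧ ¬safe) U ¬done])): greatest fixpoint, start Z0 = {Store, Load}, keep only states in Sat with every successor in Z. Z1 = {Store}; fixed.
Sat(AG (EG ((¬full ∧ safe) → E[(done ∧ ¬safe) U ¬done]))) = {Store}
|Sat(AG (EG ((¬full ∧ safe) → E[(done ∧ ¬safe) U ¬done])))| = |{Store}| = 1.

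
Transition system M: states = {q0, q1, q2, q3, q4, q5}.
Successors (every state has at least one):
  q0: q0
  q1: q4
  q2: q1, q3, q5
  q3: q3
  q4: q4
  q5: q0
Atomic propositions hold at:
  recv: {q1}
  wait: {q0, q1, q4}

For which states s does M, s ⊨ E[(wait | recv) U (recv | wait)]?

{q0, q1, q4}

Sat(wait | recv) = {q0, q1, q4}
Sat(recv | wait) = {q0, q1, q4}
E[(wait | recv) U (recv | wait)]: least fixpoint, start Z0 = Sat((recv | wait)) = {q0, q1, q4}, add states in Sat(wait | recv) with some successor in Z. Already a fixed point.
Sat(E[(wait | recv) U (recv | wait)]) = {q0, q1, q4}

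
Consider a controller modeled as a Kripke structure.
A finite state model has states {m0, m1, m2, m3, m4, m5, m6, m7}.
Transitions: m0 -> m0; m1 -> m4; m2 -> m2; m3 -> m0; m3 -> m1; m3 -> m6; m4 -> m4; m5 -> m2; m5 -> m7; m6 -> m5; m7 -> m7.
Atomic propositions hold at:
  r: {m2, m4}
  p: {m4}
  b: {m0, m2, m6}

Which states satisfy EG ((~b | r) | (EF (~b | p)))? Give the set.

{m1, m2, m3, m4, m5, m6, m7}

Sat(~b) = {m1, m3, m4, m5, m7}
Sat(~b | r) = {m1, m2, m3, m4, m5, m7}
Sat(~b | p) = {m1, m3, m4, m5, m7}
EF (~b | p): least fixpoint, start Z0 = {m1, m3, m4, m5, m7}, add states with some successor in Z. Z1 = {m1, m3, m4, m5, m6, m7}; fixed.
Sat(EF (~b | p)) = {m1, m3, m4, m5, m6, m7}
Sat((~b | r) | (EF (~b | p))) = {m1, m2, m3, m4, m5, m6, m7}
EG ((~b | r) | (EF (~b | p))): greatest fixpoint, start Z0 = {m1, m2, m3, m4, m5, m6, m7}, keep only states in Sat with some successor in Z. Already a fixed point.
Sat(EG ((~b | r) | (EF (~b | p)))) = {m1, m2, m3, m4, m5, m6, m7}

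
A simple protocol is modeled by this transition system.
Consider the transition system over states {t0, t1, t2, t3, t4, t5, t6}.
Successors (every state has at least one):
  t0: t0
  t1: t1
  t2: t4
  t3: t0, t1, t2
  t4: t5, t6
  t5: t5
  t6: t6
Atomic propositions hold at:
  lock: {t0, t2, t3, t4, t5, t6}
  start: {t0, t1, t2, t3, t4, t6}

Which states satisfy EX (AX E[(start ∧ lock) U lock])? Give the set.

{t0, t2, t3, t4, t5, t6}

Sat(start ∧ lock) = {t0, t2, t3, t4, t6}
E[(start ∧ lock) U lock]: least fixpoint, start Z0 = Sat(lock) = {t0, t2, t3, t4, t5, t6}, add states in Sat(start ∧ lock) with some successor in Z. Already a fixed point.
Sat(E[(start ∧ lock) U lock]) = {t0, t2, t3, t4, t5, t6}
Sat(AX E[(start ∧ lock) U lock]) = {s : every successor in {t0, t2, t3, t4, t5, t6}} = {t0, t2, t4, t5, t6}
Sat(EX (AX E[(start ∧ lock) U lock])) = {s : some successor in {t0, t2, t4, t5, t6}} = {t0, t2, t3, t4, t5, t6}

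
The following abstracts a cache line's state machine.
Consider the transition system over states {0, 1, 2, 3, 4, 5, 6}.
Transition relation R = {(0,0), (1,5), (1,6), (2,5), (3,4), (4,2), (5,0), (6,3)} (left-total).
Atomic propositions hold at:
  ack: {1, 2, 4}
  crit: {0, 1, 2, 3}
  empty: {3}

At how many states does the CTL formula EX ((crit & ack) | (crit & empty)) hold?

2

Sat(crit & ack) = {1, 2}
Sat(crit & empty) = {3}
Sat((crit & ack) | (crit & empty)) = {1, 2, 3}
Sat(EX ((crit & ack) | (crit & empty))) = {s : some successor in {1, 2, 3}} = {4, 6}
|Sat(EX ((crit & ack) | (crit & empty)))| = |{4, 6}| = 2.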